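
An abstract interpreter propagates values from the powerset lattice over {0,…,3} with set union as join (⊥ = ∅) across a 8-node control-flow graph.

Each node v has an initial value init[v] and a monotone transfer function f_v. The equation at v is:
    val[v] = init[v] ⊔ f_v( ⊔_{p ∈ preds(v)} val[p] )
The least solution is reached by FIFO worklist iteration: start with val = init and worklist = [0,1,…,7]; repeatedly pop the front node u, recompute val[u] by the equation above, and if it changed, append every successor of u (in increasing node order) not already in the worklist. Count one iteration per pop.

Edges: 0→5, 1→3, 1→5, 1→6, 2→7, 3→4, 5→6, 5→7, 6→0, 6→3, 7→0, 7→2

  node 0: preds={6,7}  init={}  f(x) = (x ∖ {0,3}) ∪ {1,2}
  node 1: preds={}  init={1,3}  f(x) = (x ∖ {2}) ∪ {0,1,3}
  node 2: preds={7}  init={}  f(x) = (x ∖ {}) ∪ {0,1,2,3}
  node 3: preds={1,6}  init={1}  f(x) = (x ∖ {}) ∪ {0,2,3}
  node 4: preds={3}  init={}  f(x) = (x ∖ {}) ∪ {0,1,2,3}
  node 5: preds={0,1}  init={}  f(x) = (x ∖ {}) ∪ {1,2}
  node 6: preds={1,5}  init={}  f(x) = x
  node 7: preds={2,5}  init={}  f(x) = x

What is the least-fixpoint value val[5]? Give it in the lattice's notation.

Iteration log — 11 steps:
  step 1. node 0  ⊔preds={}  new={1,2}  old={}  +wl: 
  step 2. node 1  ⊔preds={}  new={0,1,3}  old={1,3}  +wl: 
  step 3. node 2  ⊔preds={}  new={0,1,2,3}  old={}  +wl: 
  step 4. node 3  ⊔preds={0,1,3}  new={0,1,2,3}  old={1}  +wl: 
  step 5. node 4  ⊔preds={0,1,2,3}  new={0,1,2,3}  old={}  +wl: 
  step 6. node 5  ⊔preds={0,1,2,3}  new={0,1,2,3}  old={}  +wl: 
  step 7. node 6  ⊔preds={0,1,2,3}  new={0,1,2,3}  old={}  +wl: 0,3
  step 8. node 7  ⊔preds={0,1,2,3}  new={0,1,2,3}  old={}  +wl: 2
  step 9. node 0  ⊔preds={0,1,2,3}  new={1,2}  stable
  step 10. node 3  ⊔preds={0,1,2,3}  new={0,1,2,3}  stable
  step 11. node 2  ⊔preds={0,1,2,3}  new={0,1,2,3}  stable

Least fixpoint reached:
  node 0: {1,2}
  node 1: {0,1,3}
  node 2: {0,1,2,3}
  node 3: {0,1,2,3}
  node 4: {0,1,2,3}
  node 5: {0,1,2,3}
  node 6: {0,1,2,3}
  node 7: {0,1,2,3}

{0,1,2,3}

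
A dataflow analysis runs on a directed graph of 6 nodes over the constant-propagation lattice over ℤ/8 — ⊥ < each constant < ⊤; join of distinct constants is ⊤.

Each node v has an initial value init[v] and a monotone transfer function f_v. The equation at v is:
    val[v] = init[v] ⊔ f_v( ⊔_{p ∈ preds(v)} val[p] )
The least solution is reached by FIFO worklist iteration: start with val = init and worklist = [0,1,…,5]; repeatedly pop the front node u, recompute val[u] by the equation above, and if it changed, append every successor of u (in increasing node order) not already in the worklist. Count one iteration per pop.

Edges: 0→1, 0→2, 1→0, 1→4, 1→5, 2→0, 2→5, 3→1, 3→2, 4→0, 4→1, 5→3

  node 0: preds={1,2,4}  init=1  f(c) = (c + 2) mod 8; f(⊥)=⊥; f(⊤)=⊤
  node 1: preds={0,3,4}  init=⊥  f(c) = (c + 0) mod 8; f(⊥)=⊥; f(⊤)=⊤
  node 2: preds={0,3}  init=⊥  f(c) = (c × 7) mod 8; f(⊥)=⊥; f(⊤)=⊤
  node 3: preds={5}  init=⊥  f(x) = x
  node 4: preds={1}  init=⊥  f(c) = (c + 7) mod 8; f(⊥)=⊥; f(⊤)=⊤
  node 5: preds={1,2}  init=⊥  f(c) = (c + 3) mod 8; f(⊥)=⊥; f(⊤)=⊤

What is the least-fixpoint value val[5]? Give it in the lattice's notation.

⊤

Worklist (15 pops):
  #1 pop 0: in=⊥ → 1 (no change)
  #2 pop 1: in=1 → 1 (was ⊥); enqueue [0]
  #3 pop 2: in=1 → 7 (was ⊥); enqueue []
  #4 pop 3: in=⊥ → ⊥ (no change)
  #5 pop 4: in=1 → 0 (was ⊥); enqueue [1]
  #6 pop 5: in=⊤ → ⊤ (was ⊥); enqueue [3]
  #7 pop 0: in=⊤ → ⊤ (was 1); enqueue [2]
  #8 pop 1: in=⊤ → ⊤ (was 1); enqueue [0,4,5]
  #9 pop 3: in=⊤ → ⊤ (was ⊥); enqueue [1]
  #10 pop 2: in=⊤ → ⊤ (was 7); enqueue []
  #11 pop 0: in=⊤ → ⊤ (no change)
  #12 pop 4: in=⊤ → ⊤ (was 0); enqueue [0]
  #13 pop 5: in=⊤ → ⊤ (no change)
  #14 pop 1: in=⊤ → ⊤ (no change)
  #15 pop 0: in=⊤ → ⊤ (no change)

Fixpoint:
  val[0] = ⊤
  val[1] = ⊤
  val[2] = ⊤
  val[3] = ⊤
  val[4] = ⊤
  val[5] = ⊤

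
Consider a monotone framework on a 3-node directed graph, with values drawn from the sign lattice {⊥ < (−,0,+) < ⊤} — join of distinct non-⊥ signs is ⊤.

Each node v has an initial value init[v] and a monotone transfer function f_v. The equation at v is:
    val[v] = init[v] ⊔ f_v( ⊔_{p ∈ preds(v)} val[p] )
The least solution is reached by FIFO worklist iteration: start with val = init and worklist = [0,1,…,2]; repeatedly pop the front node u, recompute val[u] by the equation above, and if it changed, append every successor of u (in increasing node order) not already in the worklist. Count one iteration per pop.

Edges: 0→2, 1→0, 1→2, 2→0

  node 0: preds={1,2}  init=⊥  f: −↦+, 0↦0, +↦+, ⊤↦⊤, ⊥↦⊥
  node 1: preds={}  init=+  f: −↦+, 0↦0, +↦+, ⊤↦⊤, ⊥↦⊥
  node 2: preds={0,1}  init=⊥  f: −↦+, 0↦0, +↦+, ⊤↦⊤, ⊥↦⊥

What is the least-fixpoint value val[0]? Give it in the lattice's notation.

+

Worklist (4 pops):
  #1 pop 0: in=+ → + (was ⊥); enqueue []
  #2 pop 1: in=⊥ → + (no change)
  #3 pop 2: in=+ → + (was ⊥); enqueue [0]
  #4 pop 0: in=+ → + (no change)

Fixpoint:
  val[0] = +
  val[1] = +
  val[2] = +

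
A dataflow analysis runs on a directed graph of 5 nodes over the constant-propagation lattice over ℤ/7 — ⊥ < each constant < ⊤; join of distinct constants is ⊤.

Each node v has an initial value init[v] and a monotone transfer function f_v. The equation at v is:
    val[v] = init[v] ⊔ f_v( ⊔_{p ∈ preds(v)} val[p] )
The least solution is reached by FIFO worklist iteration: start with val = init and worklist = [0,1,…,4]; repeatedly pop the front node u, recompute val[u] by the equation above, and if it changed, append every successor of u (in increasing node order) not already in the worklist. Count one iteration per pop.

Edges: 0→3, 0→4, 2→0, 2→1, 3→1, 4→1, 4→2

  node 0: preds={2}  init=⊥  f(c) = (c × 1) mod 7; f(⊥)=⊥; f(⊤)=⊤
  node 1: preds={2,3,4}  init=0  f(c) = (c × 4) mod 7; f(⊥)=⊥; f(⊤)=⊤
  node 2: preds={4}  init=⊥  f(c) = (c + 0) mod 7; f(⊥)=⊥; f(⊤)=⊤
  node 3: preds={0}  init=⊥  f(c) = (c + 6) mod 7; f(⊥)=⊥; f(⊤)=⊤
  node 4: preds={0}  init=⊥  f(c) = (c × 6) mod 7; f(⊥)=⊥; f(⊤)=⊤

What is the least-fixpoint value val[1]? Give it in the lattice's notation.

0

Iteration log — 5 steps:
  step 1. node 0  ⊔preds=⊥  new=⊥  stable
  step 2. node 1  ⊔preds=⊥  new=0  stable
  step 3. node 2  ⊔preds=⊥  new=⊥  stable
  step 4. node 3  ⊔preds=⊥  new=⊥  stable
  step 5. node 4  ⊔preds=⊥  new=⊥  stable

Least fixpoint reached:
  node 0: ⊥
  node 1: 0
  node 2: ⊥
  node 3: ⊥
  node 4: ⊥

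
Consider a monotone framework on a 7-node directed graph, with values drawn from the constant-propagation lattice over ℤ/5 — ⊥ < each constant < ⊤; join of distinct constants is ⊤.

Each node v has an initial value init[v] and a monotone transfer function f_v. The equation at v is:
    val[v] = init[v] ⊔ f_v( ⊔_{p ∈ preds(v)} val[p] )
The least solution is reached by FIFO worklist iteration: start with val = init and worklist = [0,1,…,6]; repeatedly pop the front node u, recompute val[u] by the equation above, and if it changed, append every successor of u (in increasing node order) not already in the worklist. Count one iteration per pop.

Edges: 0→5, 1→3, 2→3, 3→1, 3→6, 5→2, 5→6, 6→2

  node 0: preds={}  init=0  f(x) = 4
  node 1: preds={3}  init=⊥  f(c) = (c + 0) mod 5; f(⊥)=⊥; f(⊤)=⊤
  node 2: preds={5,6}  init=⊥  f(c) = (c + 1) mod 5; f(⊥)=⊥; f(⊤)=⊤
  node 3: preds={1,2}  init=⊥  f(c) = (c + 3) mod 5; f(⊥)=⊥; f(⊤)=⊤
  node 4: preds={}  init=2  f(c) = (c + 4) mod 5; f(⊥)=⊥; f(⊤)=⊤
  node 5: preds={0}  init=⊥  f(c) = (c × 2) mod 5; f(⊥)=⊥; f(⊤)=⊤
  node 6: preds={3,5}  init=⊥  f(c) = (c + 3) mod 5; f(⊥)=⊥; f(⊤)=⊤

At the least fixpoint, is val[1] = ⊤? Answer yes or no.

yes

Trace (12 dequeues):
  [1] u=0 | in ⊥ | out ⊤ | prev 0 | push {}
  [2] u=1 | in ⊥ | out ⊥ | ==
  [3] u=2 | in ⊥ | out ⊥ | ==
  [4] u=3 | in ⊥ | out ⊥ | ==
  [5] u=4 | in ⊥ | out 2 | ==
  [6] u=5 | in ⊤ | out ⊤ | prev ⊥ | push {2}
  [7] u=6 | in ⊤ | out ⊤ | prev ⊥ | push {}
  [8] u=2 | in ⊤ | out ⊤ | prev ⊥ | push {3}
  [9] u=3 | in ⊤ | out ⊤ | prev ⊥ | push {1,6}
  [10] u=1 | in ⊤ | out ⊤ | prev ⊥ | push {3}
  [11] u=6 | in ⊤ | out ⊤ | ==
  [12] u=3 | in ⊤ | out ⊤ | ==

Converged values:
  [0] ⊤
  [1] ⊤
  [2] ⊤
  [3] ⊤
  [4] 2
  [5] ⊤
  [6] ⊤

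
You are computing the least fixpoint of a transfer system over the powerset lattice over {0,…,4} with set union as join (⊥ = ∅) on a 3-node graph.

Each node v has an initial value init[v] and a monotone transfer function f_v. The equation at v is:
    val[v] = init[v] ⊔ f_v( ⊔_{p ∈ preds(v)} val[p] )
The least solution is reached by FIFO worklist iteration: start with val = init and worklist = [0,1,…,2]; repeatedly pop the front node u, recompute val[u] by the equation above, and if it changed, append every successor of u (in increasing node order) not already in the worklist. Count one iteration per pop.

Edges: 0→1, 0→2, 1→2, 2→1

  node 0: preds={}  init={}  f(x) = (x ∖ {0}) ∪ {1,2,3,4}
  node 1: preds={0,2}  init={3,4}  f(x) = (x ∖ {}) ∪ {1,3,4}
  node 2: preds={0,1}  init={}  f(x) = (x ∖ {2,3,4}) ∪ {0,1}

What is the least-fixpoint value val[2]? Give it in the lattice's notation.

Trace (5 dequeues):
  [1] u=0 | in {} | out {1,2,3,4} | prev {} | push {}
  [2] u=1 | in {1,2,3,4} | out {1,2,3,4} | prev {3,4} | push {}
  [3] u=2 | in {1,2,3,4} | out {0,1} | prev {} | push {1}
  [4] u=1 | in {0,1,2,3,4} | out {0,1,2,3,4} | prev {1,2,3,4} | push {2}
  [5] u=2 | in {0,1,2,3,4} | out {0,1} | ==

Converged values:
  [0] {1,2,3,4}
  [1] {0,1,2,3,4}
  [2] {0,1}

{0,1}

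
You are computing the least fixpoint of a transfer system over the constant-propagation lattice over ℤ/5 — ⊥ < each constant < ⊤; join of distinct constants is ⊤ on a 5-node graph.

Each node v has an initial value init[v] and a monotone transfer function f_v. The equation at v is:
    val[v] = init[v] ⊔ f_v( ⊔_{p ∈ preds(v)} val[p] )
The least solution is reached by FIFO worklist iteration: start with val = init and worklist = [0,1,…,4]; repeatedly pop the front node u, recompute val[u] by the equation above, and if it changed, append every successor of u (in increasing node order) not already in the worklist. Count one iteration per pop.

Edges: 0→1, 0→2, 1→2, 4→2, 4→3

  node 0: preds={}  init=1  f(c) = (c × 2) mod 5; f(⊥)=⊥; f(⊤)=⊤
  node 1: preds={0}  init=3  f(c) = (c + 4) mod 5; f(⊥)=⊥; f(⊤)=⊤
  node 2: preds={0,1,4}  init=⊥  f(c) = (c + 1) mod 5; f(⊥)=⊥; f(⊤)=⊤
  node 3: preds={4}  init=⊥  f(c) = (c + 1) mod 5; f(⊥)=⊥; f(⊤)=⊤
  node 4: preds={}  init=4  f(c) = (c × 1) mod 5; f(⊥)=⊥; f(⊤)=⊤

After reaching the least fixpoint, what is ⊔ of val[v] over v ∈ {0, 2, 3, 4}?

⊤

Trace (5 dequeues):
  [1] u=0 | in ⊥ | out 1 | ==
  [2] u=1 | in 1 | out ⊤ | prev 3 | push {}
  [3] u=2 | in ⊤ | out ⊤ | prev ⊥ | push {}
  [4] u=3 | in 4 | out 0 | prev ⊥ | push {}
  [5] u=4 | in ⊥ | out 4 | ==

Converged values:
  [0] 1
  [1] ⊤
  [2] ⊤
  [3] 0
  [4] 4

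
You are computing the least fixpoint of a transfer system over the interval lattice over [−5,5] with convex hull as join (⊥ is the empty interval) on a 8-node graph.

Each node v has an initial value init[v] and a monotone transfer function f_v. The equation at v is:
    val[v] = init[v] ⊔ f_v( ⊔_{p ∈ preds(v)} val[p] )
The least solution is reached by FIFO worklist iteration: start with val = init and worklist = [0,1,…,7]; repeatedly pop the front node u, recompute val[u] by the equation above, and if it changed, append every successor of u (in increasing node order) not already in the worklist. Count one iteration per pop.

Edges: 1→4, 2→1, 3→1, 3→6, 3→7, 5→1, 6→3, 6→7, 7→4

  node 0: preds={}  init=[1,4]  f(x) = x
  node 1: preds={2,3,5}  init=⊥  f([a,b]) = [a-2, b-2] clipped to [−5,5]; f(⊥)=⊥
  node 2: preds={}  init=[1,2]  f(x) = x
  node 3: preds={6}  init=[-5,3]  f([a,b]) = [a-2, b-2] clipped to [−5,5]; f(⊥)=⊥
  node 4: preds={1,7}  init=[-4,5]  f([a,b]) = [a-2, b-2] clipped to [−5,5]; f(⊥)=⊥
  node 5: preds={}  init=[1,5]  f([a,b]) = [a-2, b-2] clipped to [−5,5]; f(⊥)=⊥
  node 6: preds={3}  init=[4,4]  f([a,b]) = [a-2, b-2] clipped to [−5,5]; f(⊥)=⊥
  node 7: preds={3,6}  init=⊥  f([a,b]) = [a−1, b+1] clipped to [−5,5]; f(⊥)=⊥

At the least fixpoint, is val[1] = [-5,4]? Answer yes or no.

Worklist (10 pops):
  #1 pop 0: in=⊥ → [1,4] (no change)
  #2 pop 1: in=[-5,5] → [-5,3] (was ⊥); enqueue []
  #3 pop 2: in=⊥ → [1,2] (no change)
  #4 pop 3: in=[4,4] → [-5,3] (no change)
  #5 pop 4: in=[-5,3] → [-5,5] (was [-4,5]); enqueue []
  #6 pop 5: in=⊥ → [1,5] (no change)
  #7 pop 6: in=[-5,3] → [-5,4] (was [4,4]); enqueue [3]
  #8 pop 7: in=[-5,4] → [-5,5] (was ⊥); enqueue [4]
  #9 pop 3: in=[-5,4] → [-5,3] (no change)
  #10 pop 4: in=[-5,5] → [-5,5] (no change)

Fixpoint:
  val[0] = [1,4]
  val[1] = [-5,3]
  val[2] = [1,2]
  val[3] = [-5,3]
  val[4] = [-5,5]
  val[5] = [1,5]
  val[6] = [-5,4]
  val[7] = [-5,5]

no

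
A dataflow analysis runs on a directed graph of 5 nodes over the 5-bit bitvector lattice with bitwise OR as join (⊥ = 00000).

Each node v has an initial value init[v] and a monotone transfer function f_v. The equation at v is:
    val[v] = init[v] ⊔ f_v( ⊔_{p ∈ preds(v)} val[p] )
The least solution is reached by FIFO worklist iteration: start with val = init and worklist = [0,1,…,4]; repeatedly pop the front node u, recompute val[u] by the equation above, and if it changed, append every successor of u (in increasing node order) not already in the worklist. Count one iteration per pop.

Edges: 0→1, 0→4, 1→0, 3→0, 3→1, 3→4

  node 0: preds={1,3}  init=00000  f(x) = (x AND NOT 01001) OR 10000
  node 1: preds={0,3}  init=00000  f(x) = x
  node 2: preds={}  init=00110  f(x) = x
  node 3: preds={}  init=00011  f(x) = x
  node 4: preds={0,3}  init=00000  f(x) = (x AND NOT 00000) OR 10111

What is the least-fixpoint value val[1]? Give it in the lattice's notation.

Worklist (6 pops):
  #1 pop 0: in=00011 → 10010 (was 00000); enqueue []
  #2 pop 1: in=10011 → 10011 (was 00000); enqueue [0]
  #3 pop 2: in=00000 → 00110 (no change)
  #4 pop 3: in=00000 → 00011 (no change)
  #5 pop 4: in=10011 → 10111 (was 00000); enqueue []
  #6 pop 0: in=10011 → 10010 (no change)

Fixpoint:
  val[0] = 10010
  val[1] = 10011
  val[2] = 00110
  val[3] = 00011
  val[4] = 10111

10011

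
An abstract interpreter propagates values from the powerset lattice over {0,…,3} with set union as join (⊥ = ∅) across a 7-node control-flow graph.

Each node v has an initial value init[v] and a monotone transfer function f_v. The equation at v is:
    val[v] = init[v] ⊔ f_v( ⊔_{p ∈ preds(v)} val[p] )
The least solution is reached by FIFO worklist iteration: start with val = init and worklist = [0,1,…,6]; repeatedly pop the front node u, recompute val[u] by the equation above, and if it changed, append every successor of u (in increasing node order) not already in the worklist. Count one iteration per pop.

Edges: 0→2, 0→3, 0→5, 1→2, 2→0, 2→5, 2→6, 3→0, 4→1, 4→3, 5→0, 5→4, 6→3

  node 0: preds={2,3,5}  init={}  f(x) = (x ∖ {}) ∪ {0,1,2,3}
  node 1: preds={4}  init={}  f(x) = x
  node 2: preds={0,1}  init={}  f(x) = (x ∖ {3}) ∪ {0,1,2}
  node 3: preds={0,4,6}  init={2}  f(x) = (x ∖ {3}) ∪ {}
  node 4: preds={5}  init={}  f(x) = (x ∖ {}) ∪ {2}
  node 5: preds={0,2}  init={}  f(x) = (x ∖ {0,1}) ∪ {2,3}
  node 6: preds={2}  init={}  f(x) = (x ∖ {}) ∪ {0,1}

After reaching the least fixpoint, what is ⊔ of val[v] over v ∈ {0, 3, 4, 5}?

{0,1,2,3}

Iteration log — 15 steps:
  step 1. node 0  ⊔preds={2}  new={0,1,2,3}  old={}  +wl: 
  step 2. node 1  ⊔preds={}  new={}  stable
  step 3. node 2  ⊔preds={0,1,2,3}  new={0,1,2}  old={}  +wl: 0
  step 4. node 3  ⊔preds={0,1,2,3}  new={0,1,2}  old={2}  +wl: 
  step 5. node 4  ⊔preds={}  new={2}  old={}  +wl: 1,3
  step 6. node 5  ⊔preds={0,1,2,3}  new={2,3}  old={}  +wl: 4
  step 7. node 6  ⊔preds={0,1,2}  new={0,1,2}  old={}  +wl: 
  step 8. node 0  ⊔preds={0,1,2,3}  new={0,1,2,3}  stable
  step 9. node 1  ⊔preds={2}  new={2}  old={}  +wl: 2
  step 10. node 3  ⊔preds={0,1,2,3}  new={0,1,2}  stable
  step 11. node 4  ⊔preds={2,3}  new={2,3}  old={2}  +wl: 1,3
  step 12. node 2  ⊔preds={0,1,2,3}  new={0,1,2}  stable
  step 13. node 1  ⊔preds={2,3}  new={2,3}  old={2}  +wl: 2
  step 14. node 3  ⊔preds={0,1,2,3}  new={0,1,2}  stable
  step 15. node 2  ⊔preds={0,1,2,3}  new={0,1,2}  stable

Least fixpoint reached:
  node 0: {0,1,2,3}
  node 1: {2,3}
  node 2: {0,1,2}
  node 3: {0,1,2}
  node 4: {2,3}
  node 5: {2,3}
  node 6: {0,1,2}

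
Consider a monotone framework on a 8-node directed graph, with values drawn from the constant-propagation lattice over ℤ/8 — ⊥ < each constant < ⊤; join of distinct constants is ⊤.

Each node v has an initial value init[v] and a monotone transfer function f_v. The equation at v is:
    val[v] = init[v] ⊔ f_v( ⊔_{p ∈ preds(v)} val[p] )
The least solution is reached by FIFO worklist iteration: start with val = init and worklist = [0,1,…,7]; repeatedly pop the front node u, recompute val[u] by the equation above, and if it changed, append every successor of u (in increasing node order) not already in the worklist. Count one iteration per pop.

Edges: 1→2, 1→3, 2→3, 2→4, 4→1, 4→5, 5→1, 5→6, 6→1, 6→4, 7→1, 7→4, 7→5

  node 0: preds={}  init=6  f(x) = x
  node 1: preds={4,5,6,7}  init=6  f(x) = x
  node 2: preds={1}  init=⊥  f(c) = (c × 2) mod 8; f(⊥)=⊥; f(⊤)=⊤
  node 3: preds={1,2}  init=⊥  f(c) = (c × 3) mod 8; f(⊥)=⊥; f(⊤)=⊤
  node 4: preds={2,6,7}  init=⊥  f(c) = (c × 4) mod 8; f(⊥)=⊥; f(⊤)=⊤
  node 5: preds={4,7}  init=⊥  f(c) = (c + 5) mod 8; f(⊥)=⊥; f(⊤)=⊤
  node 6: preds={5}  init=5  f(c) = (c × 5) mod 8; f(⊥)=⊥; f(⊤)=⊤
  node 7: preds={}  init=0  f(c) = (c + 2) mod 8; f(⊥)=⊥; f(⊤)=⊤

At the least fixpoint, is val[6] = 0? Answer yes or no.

Trace (10 dequeues):
  [1] u=0 | in ⊥ | out 6 | ==
  [2] u=1 | in ⊤ | out ⊤ | prev 6 | push {}
  [3] u=2 | in ⊤ | out ⊤ | prev ⊥ | push {}
  [4] u=3 | in ⊤ | out ⊤ | prev ⊥ | push {}
  [5] u=4 | in ⊤ | out ⊤ | prev ⊥ | push {1}
  [6] u=5 | in ⊤ | out ⊤ | prev ⊥ | push {}
  [7] u=6 | in ⊤ | out ⊤ | prev 5 | push {4}
  [8] u=7 | in ⊥ | out 0 | ==
  [9] u=1 | in ⊤ | out ⊤ | ==
  [10] u=4 | in ⊤ | out ⊤ | ==

Converged values:
  [0] 6
  [1] ⊤
  [2] ⊤
  [3] ⊤
  [4] ⊤
  [5] ⊤
  [6] ⊤
  [7] 0

no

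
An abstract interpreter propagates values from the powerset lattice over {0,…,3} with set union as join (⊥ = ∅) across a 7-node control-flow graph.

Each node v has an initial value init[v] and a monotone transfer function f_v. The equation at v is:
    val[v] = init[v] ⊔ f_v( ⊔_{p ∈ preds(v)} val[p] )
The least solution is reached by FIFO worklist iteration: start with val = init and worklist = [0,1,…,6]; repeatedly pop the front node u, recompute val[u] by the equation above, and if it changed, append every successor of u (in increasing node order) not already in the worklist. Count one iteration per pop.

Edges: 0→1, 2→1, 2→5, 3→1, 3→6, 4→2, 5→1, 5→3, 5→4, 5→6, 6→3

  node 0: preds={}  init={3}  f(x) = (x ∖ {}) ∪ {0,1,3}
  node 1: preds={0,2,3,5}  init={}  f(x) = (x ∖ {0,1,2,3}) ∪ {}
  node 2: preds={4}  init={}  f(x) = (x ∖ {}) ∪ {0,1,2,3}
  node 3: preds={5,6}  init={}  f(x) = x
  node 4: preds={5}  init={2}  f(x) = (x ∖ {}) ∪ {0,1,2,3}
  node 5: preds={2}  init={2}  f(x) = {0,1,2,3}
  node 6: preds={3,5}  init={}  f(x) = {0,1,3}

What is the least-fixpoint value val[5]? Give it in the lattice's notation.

Trace (13 dequeues):
  [1] u=0 | in {} | out {0,1,3} | prev {3} | push {}
  [2] u=1 | in {0,1,2,3} | out {} | ==
  [3] u=2 | in {2} | out {0,1,2,3} | prev {} | push {1}
  [4] u=3 | in {2} | out {2} | prev {} | push {}
  [5] u=4 | in {2} | out {0,1,2,3} | prev {2} | push {2}
  [6] u=5 | in {0,1,2,3} | out {0,1,2,3} | prev {2} | push {3,4}
  [7] u=6 | in {0,1,2,3} | out {0,1,3} | prev {} | push {}
  [8] u=1 | in {0,1,2,3} | out {} | ==
  [9] u=2 | in {0,1,2,3} | out {0,1,2,3} | ==
  [10] u=3 | in {0,1,2,3} | out {0,1,2,3} | prev {2} | push {1,6}
  [11] u=4 | in {0,1,2,3} | out {0,1,2,3} | ==
  [12] u=1 | in {0,1,2,3} | out {} | ==
  [13] u=6 | in {0,1,2,3} | out {0,1,3} | ==

Converged values:
  [0] {0,1,3}
  [1] {}
  [2] {0,1,2,3}
  [3] {0,1,2,3}
  [4] {0,1,2,3}
  [5] {0,1,2,3}
  [6] {0,1,3}

{0,1,2,3}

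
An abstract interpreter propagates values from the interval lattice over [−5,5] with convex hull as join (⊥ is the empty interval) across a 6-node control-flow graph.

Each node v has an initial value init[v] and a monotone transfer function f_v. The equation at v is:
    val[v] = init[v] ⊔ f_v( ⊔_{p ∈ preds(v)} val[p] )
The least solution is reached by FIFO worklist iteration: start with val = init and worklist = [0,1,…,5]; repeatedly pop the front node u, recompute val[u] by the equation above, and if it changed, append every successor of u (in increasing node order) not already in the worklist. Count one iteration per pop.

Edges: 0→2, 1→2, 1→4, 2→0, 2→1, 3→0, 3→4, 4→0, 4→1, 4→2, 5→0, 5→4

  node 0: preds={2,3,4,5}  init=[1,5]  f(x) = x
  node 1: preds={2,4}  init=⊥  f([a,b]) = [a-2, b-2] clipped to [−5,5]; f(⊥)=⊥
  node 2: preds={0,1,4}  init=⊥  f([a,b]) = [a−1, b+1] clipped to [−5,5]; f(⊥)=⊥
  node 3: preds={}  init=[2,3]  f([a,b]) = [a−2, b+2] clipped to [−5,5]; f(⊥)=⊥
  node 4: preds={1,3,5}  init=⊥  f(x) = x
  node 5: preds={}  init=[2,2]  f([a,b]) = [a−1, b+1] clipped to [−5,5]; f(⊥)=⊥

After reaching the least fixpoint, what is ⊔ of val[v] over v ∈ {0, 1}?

[-5,5]

Worklist (17 pops):
  #1 pop 0: in=[2,3] → [1,5] (no change)
  #2 pop 1: in=⊥ → ⊥ (no change)
  #3 pop 2: in=[1,5] → [0,5] (was ⊥); enqueue [0,1]
  #4 pop 3: in=⊥ → [2,3] (no change)
  #5 pop 4: in=[2,3] → [2,3] (was ⊥); enqueue [2]
  #6 pop 5: in=⊥ → [2,2] (no change)
  #7 pop 0: in=[0,5] → [0,5] (was [1,5]); enqueue []
  #8 pop 1: in=[0,5] → [-2,3] (was ⊥); enqueue [4]
  #9 pop 2: in=[-2,5] → [-3,5] (was [0,5]); enqueue [0,1]
  #10 pop 4: in=[-2,3] → [-2,3] (was [2,3]); enqueue [2]
  #11 pop 0: in=[-3,5] → [-3,5] (was [0,5]); enqueue []
  #12 pop 1: in=[-3,5] → [-5,3] (was [-2,3]); enqueue [4]
  #13 pop 2: in=[-5,5] → [-5,5] (was [-3,5]); enqueue [0,1]
  #14 pop 4: in=[-5,3] → [-5,3] (was [-2,3]); enqueue [2]
  #15 pop 0: in=[-5,5] → [-5,5] (was [-3,5]); enqueue []
  #16 pop 1: in=[-5,5] → [-5,3] (no change)
  #17 pop 2: in=[-5,5] → [-5,5] (no change)

Fixpoint:
  val[0] = [-5,5]
  val[1] = [-5,3]
  val[2] = [-5,5]
  val[3] = [2,3]
  val[4] = [-5,3]
  val[5] = [2,2]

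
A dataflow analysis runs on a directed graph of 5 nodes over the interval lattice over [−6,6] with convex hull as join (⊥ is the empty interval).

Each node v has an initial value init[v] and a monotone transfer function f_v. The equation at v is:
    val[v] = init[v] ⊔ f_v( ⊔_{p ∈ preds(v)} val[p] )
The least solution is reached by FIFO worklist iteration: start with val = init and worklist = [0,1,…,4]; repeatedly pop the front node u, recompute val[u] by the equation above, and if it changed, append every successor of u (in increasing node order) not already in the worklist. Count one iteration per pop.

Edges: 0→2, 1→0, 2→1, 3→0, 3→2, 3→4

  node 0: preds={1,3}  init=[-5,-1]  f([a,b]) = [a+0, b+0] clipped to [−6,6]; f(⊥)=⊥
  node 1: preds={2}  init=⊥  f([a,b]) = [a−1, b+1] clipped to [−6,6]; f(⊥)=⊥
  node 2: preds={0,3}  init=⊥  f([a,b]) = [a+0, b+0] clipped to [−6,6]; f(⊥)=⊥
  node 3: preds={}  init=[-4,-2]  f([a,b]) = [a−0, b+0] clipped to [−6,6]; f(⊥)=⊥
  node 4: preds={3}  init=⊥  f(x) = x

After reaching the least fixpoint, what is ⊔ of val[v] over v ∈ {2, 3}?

[-6,6]

Iteration log — 27 steps:
  step 1. node 0  ⊔preds=[-4,-2]  new=[-5,-1]  stable
  step 2. node 1  ⊔preds=⊥  new=⊥  stable
  step 3. node 2  ⊔preds=[-5,-1]  new=[-5,-1]  old=⊥  +wl: 1
  step 4. node 3  ⊔preds=⊥  new=[-4,-2]  stable
  step 5. node 4  ⊔preds=[-4,-2]  new=[-4,-2]  old=⊥  +wl: 
  step 6. node 1  ⊔preds=[-5,-1]  new=[-6,0]  old=⊥  +wl: 0
  step 7. node 0  ⊔preds=[-6,0]  new=[-6,0]  old=[-5,-1]  +wl: 2
  step 8. node 2  ⊔preds=[-6,0]  new=[-6,0]  old=[-5,-1]  +wl: 1
  step 9. node 1  ⊔preds=[-6,0]  new=[-6,1]  old=[-6,0]  +wl: 0
  step 10. node 0  ⊔preds=[-6,1]  new=[-6,1]  old=[-6,0]  +wl: 2
  step 11. node 2  ⊔preds=[-6,1]  new=[-6,1]  old=[-6,0]  +wl: 1
  step 12. node 1  ⊔preds=[-6,1]  new=[-6,2]  old=[-6,1]  +wl: 0
  step 13. node 0  ⊔preds=[-6,2]  new=[-6,2]  old=[-6,1]  +wl: 2
  step 14. node 2  ⊔preds=[-6,2]  new=[-6,2]  old=[-6,1]  +wl: 1
  step 15. node 1  ⊔preds=[-6,2]  new=[-6,3]  old=[-6,2]  +wl: 0
  step 16. node 0  ⊔preds=[-6,3]  new=[-6,3]  old=[-6,2]  +wl: 2
  step 17. node 2  ⊔preds=[-6,3]  new=[-6,3]  old=[-6,2]  +wl: 1
  step 18. node 1  ⊔preds=[-6,3]  new=[-6,4]  old=[-6,3]  +wl: 0
  step 19. node 0  ⊔preds=[-6,4]  new=[-6,4]  old=[-6,3]  +wl: 2
  step 20. node 2  ⊔preds=[-6,4]  new=[-6,4]  old=[-6,3]  +wl: 1
  step 21. node 1  ⊔preds=[-6,4]  new=[-6,5]  old=[-6,4]  +wl: 0
  step 22. node 0  ⊔preds=[-6,5]  new=[-6,5]  old=[-6,4]  +wl: 2
  step 23. node 2  ⊔preds=[-6,5]  new=[-6,5]  old=[-6,4]  +wl: 1
  step 24. node 1  ⊔preds=[-6,5]  new=[-6,6]  old=[-6,5]  +wl: 0
  step 25. node 0  ⊔preds=[-6,6]  new=[-6,6]  old=[-6,5]  +wl: 2
  step 26. node 2  ⊔preds=[-6,6]  new=[-6,6]  old=[-6,5]  +wl: 1
  step 27. node 1  ⊔preds=[-6,6]  new=[-6,6]  stable

Least fixpoint reached:
  node 0: [-6,6]
  node 1: [-6,6]
  node 2: [-6,6]
  node 3: [-4,-2]
  node 4: [-4,-2]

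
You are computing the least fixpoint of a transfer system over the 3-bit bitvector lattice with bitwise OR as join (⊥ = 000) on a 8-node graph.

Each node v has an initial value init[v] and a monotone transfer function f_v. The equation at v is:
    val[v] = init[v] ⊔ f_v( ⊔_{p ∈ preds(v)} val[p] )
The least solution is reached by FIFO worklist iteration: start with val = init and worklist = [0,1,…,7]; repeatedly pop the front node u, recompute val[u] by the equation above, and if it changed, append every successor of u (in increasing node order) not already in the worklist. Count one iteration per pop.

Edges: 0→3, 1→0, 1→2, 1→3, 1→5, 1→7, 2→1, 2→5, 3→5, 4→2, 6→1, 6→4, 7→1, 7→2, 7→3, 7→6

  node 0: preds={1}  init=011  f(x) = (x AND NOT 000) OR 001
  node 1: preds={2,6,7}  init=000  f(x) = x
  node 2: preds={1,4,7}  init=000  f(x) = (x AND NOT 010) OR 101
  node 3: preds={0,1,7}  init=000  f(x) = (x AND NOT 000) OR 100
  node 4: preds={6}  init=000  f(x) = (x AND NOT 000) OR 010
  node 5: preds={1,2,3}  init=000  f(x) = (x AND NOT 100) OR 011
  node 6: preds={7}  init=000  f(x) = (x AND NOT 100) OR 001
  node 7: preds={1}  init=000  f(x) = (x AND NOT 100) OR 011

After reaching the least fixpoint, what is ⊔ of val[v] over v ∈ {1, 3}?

111

Trace (20 dequeues):
  [1] u=0 | in 000 | out 011 | ==
  [2] u=1 | in 000 | out 000 | ==
  [3] u=2 | in 000 | out 101 | prev 000 | push {1}
  [4] u=3 | in 011 | out 111 | prev 000 | push {}
  [5] u=4 | in 000 | out 010 | prev 000 | push {2}
  [6] u=5 | in 111 | out 011 | prev 000 | push {}
  [7] u=6 | in 000 | out 001 | prev 000 | push {4}
  [8] u=7 | in 000 | out 011 | prev 000 | push {3,6}
  [9] u=1 | in 111 | out 111 | prev 000 | push {0,5,7}
  [10] u=2 | in 111 | out 101 | ==
  [11] u=4 | in 001 | out 011 | prev 010 | push {2}
  [12] u=3 | in 111 | out 111 | ==
  [13] u=6 | in 011 | out 011 | prev 001 | push {1,4}
  [14] u=0 | in 111 | out 111 | prev 011 | push {3}
  [15] u=5 | in 111 | out 011 | ==
  [16] u=7 | in 111 | out 011 | ==
  [17] u=2 | in 111 | out 101 | ==
  [18] u=1 | in 111 | out 111 | ==
  [19] u=4 | in 011 | out 011 | ==
  [20] u=3 | in 111 | out 111 | ==

Converged values:
  [0] 111
  [1] 111
  [2] 101
  [3] 111
  [4] 011
  [5] 011
  [6] 011
  [7] 011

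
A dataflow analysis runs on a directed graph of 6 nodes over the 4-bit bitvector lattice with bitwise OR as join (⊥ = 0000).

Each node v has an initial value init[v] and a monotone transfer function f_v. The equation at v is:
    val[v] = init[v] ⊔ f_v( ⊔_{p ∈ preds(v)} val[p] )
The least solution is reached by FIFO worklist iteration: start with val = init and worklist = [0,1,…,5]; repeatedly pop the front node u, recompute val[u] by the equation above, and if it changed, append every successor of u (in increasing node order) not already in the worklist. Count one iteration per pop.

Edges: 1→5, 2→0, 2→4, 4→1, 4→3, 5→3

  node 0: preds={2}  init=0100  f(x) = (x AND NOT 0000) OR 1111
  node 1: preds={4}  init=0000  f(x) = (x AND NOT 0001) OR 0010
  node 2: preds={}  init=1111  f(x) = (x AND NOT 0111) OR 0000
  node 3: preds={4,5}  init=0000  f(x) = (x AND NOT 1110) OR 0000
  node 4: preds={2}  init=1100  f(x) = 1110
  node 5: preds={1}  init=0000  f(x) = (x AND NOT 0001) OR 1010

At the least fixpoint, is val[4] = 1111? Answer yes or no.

no

Worklist (8 pops):
  #1 pop 0: in=1111 → 1111 (was 0100); enqueue []
  #2 pop 1: in=1100 → 1110 (was 0000); enqueue []
  #3 pop 2: in=0000 → 1111 (no change)
  #4 pop 3: in=1100 → 0000 (no change)
  #5 pop 4: in=1111 → 1110 (was 1100); enqueue [1,3]
  #6 pop 5: in=1110 → 1110 (was 0000); enqueue []
  #7 pop 1: in=1110 → 1110 (no change)
  #8 pop 3: in=1110 → 0000 (no change)

Fixpoint:
  val[0] = 1111
  val[1] = 1110
  val[2] = 1111
  val[3] = 0000
  val[4] = 1110
  val[5] = 1110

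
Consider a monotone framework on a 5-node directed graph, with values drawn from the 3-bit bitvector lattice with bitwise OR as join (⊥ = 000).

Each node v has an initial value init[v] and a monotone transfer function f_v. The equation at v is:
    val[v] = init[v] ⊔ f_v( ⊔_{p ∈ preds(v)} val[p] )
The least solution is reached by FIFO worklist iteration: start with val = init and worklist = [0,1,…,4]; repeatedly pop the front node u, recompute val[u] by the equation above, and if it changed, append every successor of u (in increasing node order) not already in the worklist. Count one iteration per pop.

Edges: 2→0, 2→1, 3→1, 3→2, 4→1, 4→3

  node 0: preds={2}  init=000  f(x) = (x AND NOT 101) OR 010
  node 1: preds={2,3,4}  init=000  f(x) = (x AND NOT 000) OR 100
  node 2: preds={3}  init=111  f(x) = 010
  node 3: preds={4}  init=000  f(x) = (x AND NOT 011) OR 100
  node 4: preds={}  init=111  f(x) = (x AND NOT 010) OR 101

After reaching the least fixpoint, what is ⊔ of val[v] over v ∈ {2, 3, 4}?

Iteration log — 7 steps:
  step 1. node 0  ⊔preds=111  new=010  old=000  +wl: 
  step 2. node 1  ⊔preds=111  new=111  old=000  +wl: 
  step 3. node 2  ⊔preds=000  new=111  stable
  step 4. node 3  ⊔preds=111  new=100  old=000  +wl: 1,2
  step 5. node 4  ⊔preds=000  new=111  stable
  step 6. node 1  ⊔preds=111  new=111  stable
  step 7. node 2  ⊔preds=100  new=111  stable

Least fixpoint reached:
  node 0: 010
  node 1: 111
  node 2: 111
  node 3: 100
  node 4: 111

111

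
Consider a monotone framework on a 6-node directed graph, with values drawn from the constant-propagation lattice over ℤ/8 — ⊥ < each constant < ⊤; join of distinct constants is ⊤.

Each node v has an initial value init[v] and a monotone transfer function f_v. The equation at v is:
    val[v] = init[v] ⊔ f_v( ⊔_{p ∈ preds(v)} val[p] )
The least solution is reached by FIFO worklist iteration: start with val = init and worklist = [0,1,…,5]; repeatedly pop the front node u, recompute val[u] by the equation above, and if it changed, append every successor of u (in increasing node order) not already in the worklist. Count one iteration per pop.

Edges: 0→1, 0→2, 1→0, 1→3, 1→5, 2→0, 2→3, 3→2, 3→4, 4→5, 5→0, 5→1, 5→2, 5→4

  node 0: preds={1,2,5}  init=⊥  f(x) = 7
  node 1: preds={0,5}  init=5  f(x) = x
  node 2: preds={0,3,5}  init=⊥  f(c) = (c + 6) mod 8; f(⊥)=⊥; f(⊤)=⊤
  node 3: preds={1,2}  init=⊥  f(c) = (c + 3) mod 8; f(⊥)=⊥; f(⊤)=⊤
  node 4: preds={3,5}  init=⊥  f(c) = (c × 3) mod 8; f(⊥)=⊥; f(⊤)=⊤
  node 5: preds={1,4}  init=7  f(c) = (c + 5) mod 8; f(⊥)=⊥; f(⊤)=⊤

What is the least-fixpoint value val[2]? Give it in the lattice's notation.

⊤

Worklist (12 pops):
  #1 pop 0: in=⊤ → 7 (was ⊥); enqueue []
  #2 pop 1: in=7 → ⊤ (was 5); enqueue [0]
  #3 pop 2: in=7 → 5 (was ⊥); enqueue []
  #4 pop 3: in=⊤ → ⊤ (was ⊥); enqueue [2]
  #5 pop 4: in=⊤ → ⊤ (was ⊥); enqueue []
  #6 pop 5: in=⊤ → ⊤ (was 7); enqueue [1,4]
  #7 pop 0: in=⊤ → 7 (no change)
  #8 pop 2: in=⊤ → ⊤ (was 5); enqueue [0,3]
  #9 pop 1: in=⊤ → ⊤ (no change)
  #10 pop 4: in=⊤ → ⊤ (no change)
  #11 pop 0: in=⊤ → 7 (no change)
  #12 pop 3: in=⊤ → ⊤ (no change)

Fixpoint:
  val[0] = 7
  val[1] = ⊤
  val[2] = ⊤
  val[3] = ⊤
  val[4] = ⊤
  val[5] = ⊤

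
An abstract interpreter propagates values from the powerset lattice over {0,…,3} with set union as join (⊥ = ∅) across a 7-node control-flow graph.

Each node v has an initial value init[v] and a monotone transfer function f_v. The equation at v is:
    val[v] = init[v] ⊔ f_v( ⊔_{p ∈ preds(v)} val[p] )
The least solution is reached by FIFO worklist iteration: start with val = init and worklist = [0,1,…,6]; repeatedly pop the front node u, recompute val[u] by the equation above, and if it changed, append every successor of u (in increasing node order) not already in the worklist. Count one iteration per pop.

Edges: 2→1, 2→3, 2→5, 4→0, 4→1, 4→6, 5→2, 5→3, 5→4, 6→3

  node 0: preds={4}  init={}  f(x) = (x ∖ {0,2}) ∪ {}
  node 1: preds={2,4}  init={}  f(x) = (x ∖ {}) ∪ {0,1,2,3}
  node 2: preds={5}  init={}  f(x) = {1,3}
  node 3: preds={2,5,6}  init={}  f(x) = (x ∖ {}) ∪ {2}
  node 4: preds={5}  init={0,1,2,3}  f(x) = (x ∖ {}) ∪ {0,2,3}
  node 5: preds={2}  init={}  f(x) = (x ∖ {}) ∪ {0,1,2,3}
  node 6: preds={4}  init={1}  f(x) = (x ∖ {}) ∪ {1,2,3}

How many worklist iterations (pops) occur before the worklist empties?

Trace (11 dequeues):
  [1] u=0 | in {0,1,2,3} | out {1,3} | prev {} | push {}
  [2] u=1 | in {0,1,2,3} | out {0,1,2,3} | prev {} | push {}
  [3] u=2 | in {} | out {1,3} | prev {} | push {1}
  [4] u=3 | in {1,3} | out {1,2,3} | prev {} | push {}
  [5] u=4 | in {} | out {0,1,2,3} | ==
  [6] u=5 | in {1,3} | out {0,1,2,3} | prev {} | push {2,3,4}
  [7] u=6 | in {0,1,2,3} | out {0,1,2,3} | prev {1} | push {}
  [8] u=1 | in {0,1,2,3} | out {0,1,2,3} | ==
  [9] u=2 | in {0,1,2,3} | out {1,3} | ==
  [10] u=3 | in {0,1,2,3} | out {0,1,2,3} | prev {1,2,3} | push {}
  [11] u=4 | in {0,1,2,3} | out {0,1,2,3} | ==

Converged values:
  [0] {1,3}
  [1] {0,1,2,3}
  [2] {1,3}
  [3] {0,1,2,3}
  [4] {0,1,2,3}
  [5] {0,1,2,3}
  [6] {0,1,2,3}

11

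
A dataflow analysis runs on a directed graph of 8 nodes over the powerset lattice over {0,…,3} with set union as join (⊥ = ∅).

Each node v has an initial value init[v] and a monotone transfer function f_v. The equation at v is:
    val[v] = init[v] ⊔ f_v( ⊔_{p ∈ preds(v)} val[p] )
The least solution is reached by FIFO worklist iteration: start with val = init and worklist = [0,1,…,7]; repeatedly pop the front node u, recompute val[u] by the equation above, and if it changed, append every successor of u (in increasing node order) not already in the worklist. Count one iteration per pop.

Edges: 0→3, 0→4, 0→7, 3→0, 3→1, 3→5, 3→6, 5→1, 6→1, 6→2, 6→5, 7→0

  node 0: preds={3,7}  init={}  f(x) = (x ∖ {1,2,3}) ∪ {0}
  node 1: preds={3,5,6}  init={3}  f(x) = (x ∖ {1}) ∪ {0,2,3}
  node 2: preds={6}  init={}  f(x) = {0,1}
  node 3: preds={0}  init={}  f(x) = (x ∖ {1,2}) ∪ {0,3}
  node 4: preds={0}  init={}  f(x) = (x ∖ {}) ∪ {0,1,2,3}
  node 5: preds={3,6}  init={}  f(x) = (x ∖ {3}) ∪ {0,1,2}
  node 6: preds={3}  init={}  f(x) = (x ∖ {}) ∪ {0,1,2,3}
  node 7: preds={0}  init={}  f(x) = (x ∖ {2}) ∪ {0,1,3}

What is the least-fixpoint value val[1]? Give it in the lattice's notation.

{0,2,3}

Trace (12 dequeues):
  [1] u=0 | in {} | out {0} | prev {} | push {}
  [2] u=1 | in {} | out {0,2,3} | prev {3} | push {}
  [3] u=2 | in {} | out {0,1} | prev {} | push {}
  [4] u=3 | in {0} | out {0,3} | prev {} | push {0,1}
  [5] u=4 | in {0} | out {0,1,2,3} | prev {} | push {}
  [6] u=5 | in {0,3} | out {0,1,2} | prev {} | push {}
  [7] u=6 | in {0,3} | out {0,1,2,3} | prev {} | push {2,5}
  [8] u=7 | in {0} | out {0,1,3} | prev {} | push {}
  [9] u=0 | in {0,1,3} | out {0} | ==
  [10] u=1 | in {0,1,2,3} | out {0,2,3} | ==
  [11] u=2 | in {0,1,2,3} | out {0,1} | ==
  [12] u=5 | in {0,1,2,3} | out {0,1,2} | ==

Converged values:
  [0] {0}
  [1] {0,2,3}
  [2] {0,1}
  [3] {0,3}
  [4] {0,1,2,3}
  [5] {0,1,2}
  [6] {0,1,2,3}
  [7] {0,1,3}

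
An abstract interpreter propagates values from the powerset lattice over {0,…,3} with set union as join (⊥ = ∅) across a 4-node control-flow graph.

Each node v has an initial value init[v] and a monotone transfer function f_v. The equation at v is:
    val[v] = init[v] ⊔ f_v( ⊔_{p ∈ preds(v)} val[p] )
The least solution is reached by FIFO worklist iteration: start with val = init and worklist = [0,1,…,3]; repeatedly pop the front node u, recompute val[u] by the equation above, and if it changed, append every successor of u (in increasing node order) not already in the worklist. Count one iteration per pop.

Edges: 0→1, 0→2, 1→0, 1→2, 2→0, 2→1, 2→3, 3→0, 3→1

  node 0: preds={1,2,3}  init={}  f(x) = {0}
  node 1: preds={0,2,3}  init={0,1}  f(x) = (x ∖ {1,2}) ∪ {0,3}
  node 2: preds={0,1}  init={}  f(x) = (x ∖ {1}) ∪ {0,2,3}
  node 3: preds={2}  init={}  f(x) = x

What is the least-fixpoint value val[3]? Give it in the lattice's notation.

Trace (6 dequeues):
  [1] u=0 | in {0,1} | out {0} | prev {} | push {}
  [2] u=1 | in {0} | out {0,1,3} | prev {0,1} | push {0}
  [3] u=2 | in {0,1,3} | out {0,2,3} | prev {} | push {1}
  [4] u=3 | in {0,2,3} | out {0,2,3} | prev {} | push {}
  [5] u=0 | in {0,1,2,3} | out {0} | ==
  [6] u=1 | in {0,2,3} | out {0,1,3} | ==

Converged values:
  [0] {0}
  [1] {0,1,3}
  [2] {0,2,3}
  [3] {0,2,3}

{0,2,3}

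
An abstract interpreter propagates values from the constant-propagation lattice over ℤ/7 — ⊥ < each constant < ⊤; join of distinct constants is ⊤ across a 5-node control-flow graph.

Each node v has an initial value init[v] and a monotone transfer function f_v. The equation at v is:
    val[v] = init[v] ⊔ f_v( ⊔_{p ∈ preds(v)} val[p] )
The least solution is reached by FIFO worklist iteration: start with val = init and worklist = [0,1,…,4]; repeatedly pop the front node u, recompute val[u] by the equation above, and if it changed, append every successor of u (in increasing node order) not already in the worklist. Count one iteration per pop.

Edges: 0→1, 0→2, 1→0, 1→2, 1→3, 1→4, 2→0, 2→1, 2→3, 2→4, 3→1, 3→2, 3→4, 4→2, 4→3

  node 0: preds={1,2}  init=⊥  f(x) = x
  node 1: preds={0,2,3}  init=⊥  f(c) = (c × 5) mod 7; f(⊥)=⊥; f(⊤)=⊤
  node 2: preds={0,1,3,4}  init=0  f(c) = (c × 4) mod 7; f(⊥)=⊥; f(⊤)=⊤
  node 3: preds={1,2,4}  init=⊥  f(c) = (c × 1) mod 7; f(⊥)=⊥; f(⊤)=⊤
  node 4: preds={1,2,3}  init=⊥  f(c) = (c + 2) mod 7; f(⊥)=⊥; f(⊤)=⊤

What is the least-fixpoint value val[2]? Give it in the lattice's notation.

Worklist (15 pops):
  #1 pop 0: in=0 → 0 (was ⊥); enqueue []
  #2 pop 1: in=0 → 0 (was ⊥); enqueue [0]
  #3 pop 2: in=0 → 0 (no change)
  #4 pop 3: in=0 → 0 (was ⊥); enqueue [1,2]
  #5 pop 4: in=0 → 2 (was ⊥); enqueue [3]
  #6 pop 0: in=0 → 0 (no change)
  #7 pop 1: in=0 → 0 (no change)
  #8 pop 2: in=⊤ → ⊤ (was 0); enqueue [0,1,4]
  #9 pop 3: in=⊤ → ⊤ (was 0); enqueue [2]
  #10 pop 0: in=⊤ → ⊤ (was 0); enqueue []
  #11 pop 1: in=⊤ → ⊤ (was 0); enqueue [0,3]
  #12 pop 4: in=⊤ → ⊤ (was 2); enqueue []
  #13 pop 2: in=⊤ → ⊤ (no change)
  #14 pop 0: in=⊤ → ⊤ (no change)
  #15 pop 3: in=⊤ → ⊤ (no change)

Fixpoint:
  val[0] = ⊤
  val[1] = ⊤
  val[2] = ⊤
  val[3] = ⊤
  val[4] = ⊤

⊤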